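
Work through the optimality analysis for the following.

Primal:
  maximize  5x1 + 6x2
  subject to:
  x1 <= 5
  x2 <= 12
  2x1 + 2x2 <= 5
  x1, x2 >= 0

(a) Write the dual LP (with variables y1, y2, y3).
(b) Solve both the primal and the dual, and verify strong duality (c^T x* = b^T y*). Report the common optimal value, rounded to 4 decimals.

The standard primal-dual pair for 'max c^T x s.t. A x <= b, x >= 0' is:
  Dual:  min b^T y  s.t.  A^T y >= c,  y >= 0.

So the dual LP is:
  minimize  5y1 + 12y2 + 5y3
  subject to:
    y1 + 2y3 >= 5
    y2 + 2y3 >= 6
    y1, y2, y3 >= 0

Solving the primal: x* = (0, 2.5).
  primal value c^T x* = 15.
Solving the dual: y* = (0, 0, 3).
  dual value b^T y* = 15.
Strong duality: c^T x* = b^T y*. Confirmed.

15


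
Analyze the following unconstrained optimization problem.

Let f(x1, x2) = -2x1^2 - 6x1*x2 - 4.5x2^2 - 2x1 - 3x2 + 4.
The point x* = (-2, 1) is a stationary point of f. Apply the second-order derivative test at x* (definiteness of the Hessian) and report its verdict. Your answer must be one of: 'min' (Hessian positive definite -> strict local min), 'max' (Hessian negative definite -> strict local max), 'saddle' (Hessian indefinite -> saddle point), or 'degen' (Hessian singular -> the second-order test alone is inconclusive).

Compute the Hessian H = grad^2 f:
  H = [[-4, -6], [-6, -9]]
Verify stationarity: grad f(x*) = H x* + g = (0, 0).
Eigenvalues of H: -13, 0.
H has a zero eigenvalue (singular; negative semidefinite but not definite), so H is neither positive definite, negative definite, nor indefinite. The second-order test alone is inconclusive -> degen.
(Indeed, f is constant along the null direction of H through x*, so x* is not a strict local extremum.)

degen


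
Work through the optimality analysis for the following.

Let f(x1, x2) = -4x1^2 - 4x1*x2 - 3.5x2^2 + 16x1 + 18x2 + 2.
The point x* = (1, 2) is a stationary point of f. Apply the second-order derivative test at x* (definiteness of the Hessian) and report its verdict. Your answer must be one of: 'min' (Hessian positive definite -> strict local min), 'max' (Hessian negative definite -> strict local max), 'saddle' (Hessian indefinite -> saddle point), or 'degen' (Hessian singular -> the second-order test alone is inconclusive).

Compute the Hessian H = grad^2 f:
  H = [[-8, -4], [-4, -7]]
Verify stationarity: grad f(x*) = H x* + g = (0, 0).
Eigenvalues of H: -11.5311, -3.4689.
Both eigenvalues < 0, so H is negative definite -> x* is a strict local max.

max


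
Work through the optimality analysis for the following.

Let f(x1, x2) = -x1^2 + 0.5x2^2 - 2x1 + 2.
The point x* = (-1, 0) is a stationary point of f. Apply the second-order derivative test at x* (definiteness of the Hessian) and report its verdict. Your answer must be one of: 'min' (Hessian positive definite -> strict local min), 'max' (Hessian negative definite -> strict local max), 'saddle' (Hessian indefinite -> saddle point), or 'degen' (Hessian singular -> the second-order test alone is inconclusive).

Compute the Hessian H = grad^2 f:
  H = [[-2, 0], [0, 1]]
Verify stationarity: grad f(x*) = H x* + g = (0, 0).
Eigenvalues of H: -2, 1.
Eigenvalues have mixed signs, so H is indefinite -> x* is a saddle point.

saddle


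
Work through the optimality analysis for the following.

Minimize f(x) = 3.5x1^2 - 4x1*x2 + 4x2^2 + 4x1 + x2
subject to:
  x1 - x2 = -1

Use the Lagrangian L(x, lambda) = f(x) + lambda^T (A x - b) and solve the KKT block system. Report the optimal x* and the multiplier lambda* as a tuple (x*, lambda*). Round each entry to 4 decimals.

Form the Lagrangian:
  L(x, lambda) = (1/2) x^T Q x + c^T x + lambda^T (A x - b)
Stationarity (grad_x L = 0): Q x + c + A^T lambda = 0.
Primal feasibility: A x = b.

This gives the KKT block system:
  [ Q   A^T ] [ x     ]   [-c ]
  [ A    0  ] [ lambda ] = [ b ]

Solving the linear system:
  x*      = (-1.2857, -0.2857)
  lambda* = (3.8571)
  f(x*)   = -0.7857

x* = (-1.2857, -0.2857), lambda* = (3.8571)


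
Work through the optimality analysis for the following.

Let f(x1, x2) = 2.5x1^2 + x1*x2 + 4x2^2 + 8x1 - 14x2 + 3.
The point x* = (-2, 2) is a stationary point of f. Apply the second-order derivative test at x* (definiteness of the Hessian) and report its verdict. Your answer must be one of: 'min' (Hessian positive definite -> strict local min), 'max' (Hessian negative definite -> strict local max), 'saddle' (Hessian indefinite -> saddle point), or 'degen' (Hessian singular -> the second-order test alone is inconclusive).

Compute the Hessian H = grad^2 f:
  H = [[5, 1], [1, 8]]
Verify stationarity: grad f(x*) = H x* + g = (0, 0).
Eigenvalues of H: 4.6972, 8.3028.
Both eigenvalues > 0, so H is positive definite -> x* is a strict local min.

min


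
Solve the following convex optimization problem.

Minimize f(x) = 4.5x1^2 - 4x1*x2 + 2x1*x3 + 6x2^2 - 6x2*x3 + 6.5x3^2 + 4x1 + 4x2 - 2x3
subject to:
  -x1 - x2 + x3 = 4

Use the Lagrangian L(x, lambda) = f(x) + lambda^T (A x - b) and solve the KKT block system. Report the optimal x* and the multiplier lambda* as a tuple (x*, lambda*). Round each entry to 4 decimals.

Form the Lagrangian:
  L(x, lambda) = (1/2) x^T Q x + c^T x + lambda^T (A x - b)
Stationarity (grad_x L = 0): Q x + c + A^T lambda = 0.
Primal feasibility: A x = b.

This gives the KKT block system:
  [ Q   A^T ] [ x     ]   [-c ]
  [ A    0  ] [ lambda ] = [ b ]

Solving the linear system:
  x*      = (-2.0958, -1.5016, 0.4026)
  lambda* = (-8.0511)
  f(x*)   = 8.5048

x* = (-2.0958, -1.5016, 0.4026), lambda* = (-8.0511)


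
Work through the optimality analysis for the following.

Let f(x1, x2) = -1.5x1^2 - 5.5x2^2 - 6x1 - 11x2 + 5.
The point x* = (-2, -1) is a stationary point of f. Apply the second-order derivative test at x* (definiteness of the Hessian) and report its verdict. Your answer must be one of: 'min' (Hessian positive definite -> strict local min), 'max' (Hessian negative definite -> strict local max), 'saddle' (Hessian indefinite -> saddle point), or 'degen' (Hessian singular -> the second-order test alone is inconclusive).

Compute the Hessian H = grad^2 f:
  H = [[-3, 0], [0, -11]]
Verify stationarity: grad f(x*) = H x* + g = (0, 0).
Eigenvalues of H: -11, -3.
Both eigenvalues < 0, so H is negative definite -> x* is a strict local max.

max


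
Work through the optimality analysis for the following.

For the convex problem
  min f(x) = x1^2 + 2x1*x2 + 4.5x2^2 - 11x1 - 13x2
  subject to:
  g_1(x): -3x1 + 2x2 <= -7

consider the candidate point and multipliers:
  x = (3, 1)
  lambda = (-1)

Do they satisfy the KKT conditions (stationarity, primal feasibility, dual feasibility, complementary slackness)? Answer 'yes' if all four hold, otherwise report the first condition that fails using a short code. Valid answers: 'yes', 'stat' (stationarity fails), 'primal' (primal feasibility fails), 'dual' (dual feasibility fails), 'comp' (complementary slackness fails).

Gradient of f: grad f(x) = Q x + c = (-3, 2)
Constraint values g_i(x) = a_i^T x - b_i:
  g_1((3, 1)) = 0
Stationarity residual: grad f(x) + sum_i lambda_i a_i = (0, 0)
  -> stationarity OK
Primal feasibility (all g_i <= 0): OK
Dual feasibility (all lambda_i >= 0): FAILS
Complementary slackness (lambda_i * g_i(x) = 0 for all i): OK

Verdict: the first failing condition is dual_feasibility -> dual.

dual


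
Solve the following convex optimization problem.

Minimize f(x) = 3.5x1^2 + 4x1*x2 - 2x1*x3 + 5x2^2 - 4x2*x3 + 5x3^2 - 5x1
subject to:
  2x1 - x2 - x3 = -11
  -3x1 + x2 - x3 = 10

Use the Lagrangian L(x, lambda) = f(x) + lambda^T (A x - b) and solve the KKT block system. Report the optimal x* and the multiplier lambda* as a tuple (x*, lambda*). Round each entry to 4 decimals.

Form the Lagrangian:
  L(x, lambda) = (1/2) x^T Q x + c^T x + lambda^T (A x - b)
Stationarity (grad_x L = 0): Q x + c + A^T lambda = 0.
Primal feasibility: A x = b.

This gives the KKT block system:
  [ Q   A^T ] [ x     ]   [-c ]
  [ A    0  ] [ lambda ] = [ b ]

Solving the linear system:
  x*      = (-3, 3, 2)
  lambda* = (12, 2)
  f(x*)   = 63.5

x* = (-3, 3, 2), lambda* = (12, 2)


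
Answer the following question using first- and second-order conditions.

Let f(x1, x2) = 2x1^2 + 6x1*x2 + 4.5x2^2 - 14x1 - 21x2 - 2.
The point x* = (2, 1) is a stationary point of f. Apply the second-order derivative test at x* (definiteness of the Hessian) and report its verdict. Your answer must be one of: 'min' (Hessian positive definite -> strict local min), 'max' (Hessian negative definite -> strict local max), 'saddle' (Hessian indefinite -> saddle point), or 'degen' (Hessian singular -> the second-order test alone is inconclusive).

Compute the Hessian H = grad^2 f:
  H = [[4, 6], [6, 9]]
Verify stationarity: grad f(x*) = H x* + g = (0, 0).
Eigenvalues of H: 0, 13.
H has a zero eigenvalue (singular; positive semidefinite but not definite), so H is neither positive definite, negative definite, nor indefinite. The second-order test alone is inconclusive -> degen.
(Indeed, f is constant along the null direction of H through x*, so x* is not a strict local extremum.)

degen


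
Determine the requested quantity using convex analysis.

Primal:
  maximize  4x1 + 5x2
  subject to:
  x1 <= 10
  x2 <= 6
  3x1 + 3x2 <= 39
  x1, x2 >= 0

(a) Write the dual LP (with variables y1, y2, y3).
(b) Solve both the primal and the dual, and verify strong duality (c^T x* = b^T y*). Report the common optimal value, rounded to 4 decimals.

The standard primal-dual pair for 'max c^T x s.t. A x <= b, x >= 0' is:
  Dual:  min b^T y  s.t.  A^T y >= c,  y >= 0.

So the dual LP is:
  minimize  10y1 + 6y2 + 39y3
  subject to:
    y1 + 3y3 >= 4
    y2 + 3y3 >= 5
    y1, y2, y3 >= 0

Solving the primal: x* = (7, 6).
  primal value c^T x* = 58.
Solving the dual: y* = (0, 1, 1.3333).
  dual value b^T y* = 58.
Strong duality: c^T x* = b^T y*. Confirmed.

58


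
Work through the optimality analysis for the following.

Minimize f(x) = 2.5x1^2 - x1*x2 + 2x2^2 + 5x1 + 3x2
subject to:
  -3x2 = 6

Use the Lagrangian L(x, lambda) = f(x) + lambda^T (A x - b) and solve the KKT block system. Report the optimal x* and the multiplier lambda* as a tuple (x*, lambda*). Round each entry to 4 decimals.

Form the Lagrangian:
  L(x, lambda) = (1/2) x^T Q x + c^T x + lambda^T (A x - b)
Stationarity (grad_x L = 0): Q x + c + A^T lambda = 0.
Primal feasibility: A x = b.

This gives the KKT block system:
  [ Q   A^T ] [ x     ]   [-c ]
  [ A    0  ] [ lambda ] = [ b ]

Solving the linear system:
  x*      = (-1.4, -2)
  lambda* = (-1.2)
  f(x*)   = -2.9

x* = (-1.4, -2), lambda* = (-1.2)


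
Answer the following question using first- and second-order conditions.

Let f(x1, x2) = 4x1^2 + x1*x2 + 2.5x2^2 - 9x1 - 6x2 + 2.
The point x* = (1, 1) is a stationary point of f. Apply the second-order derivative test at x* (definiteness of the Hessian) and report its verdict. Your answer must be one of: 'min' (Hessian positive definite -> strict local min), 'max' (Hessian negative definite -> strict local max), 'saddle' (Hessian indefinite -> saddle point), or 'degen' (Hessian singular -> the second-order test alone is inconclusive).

Compute the Hessian H = grad^2 f:
  H = [[8, 1], [1, 5]]
Verify stationarity: grad f(x*) = H x* + g = (0, 0).
Eigenvalues of H: 4.6972, 8.3028.
Both eigenvalues > 0, so H is positive definite -> x* is a strict local min.

min


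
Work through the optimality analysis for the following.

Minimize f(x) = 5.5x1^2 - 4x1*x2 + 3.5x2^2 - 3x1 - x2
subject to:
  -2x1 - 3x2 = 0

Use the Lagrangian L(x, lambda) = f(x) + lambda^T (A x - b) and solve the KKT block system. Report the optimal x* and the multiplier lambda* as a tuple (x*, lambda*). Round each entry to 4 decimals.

Form the Lagrangian:
  L(x, lambda) = (1/2) x^T Q x + c^T x + lambda^T (A x - b)
Stationarity (grad_x L = 0): Q x + c + A^T lambda = 0.
Primal feasibility: A x = b.

This gives the KKT block system:
  [ Q   A^T ] [ x     ]   [-c ]
  [ A    0  ] [ lambda ] = [ b ]

Solving the linear system:
  x*      = (0.12, -0.08)
  lambda* = (-0.68)
  f(x*)   = -0.14

x* = (0.12, -0.08), lambda* = (-0.68)


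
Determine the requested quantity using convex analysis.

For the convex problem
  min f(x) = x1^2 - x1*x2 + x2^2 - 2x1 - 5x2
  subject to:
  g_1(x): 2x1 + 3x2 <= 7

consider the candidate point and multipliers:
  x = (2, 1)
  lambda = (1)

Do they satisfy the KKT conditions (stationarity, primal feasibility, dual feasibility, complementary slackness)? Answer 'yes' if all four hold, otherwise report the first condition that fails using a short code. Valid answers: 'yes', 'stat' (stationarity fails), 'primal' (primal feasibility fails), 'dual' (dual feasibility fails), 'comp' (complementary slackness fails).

Gradient of f: grad f(x) = Q x + c = (1, -5)
Constraint values g_i(x) = a_i^T x - b_i:
  g_1((2, 1)) = 0
Stationarity residual: grad f(x) + sum_i lambda_i a_i = (3, -2)
  -> stationarity FAILS
Primal feasibility (all g_i <= 0): OK
Dual feasibility (all lambda_i >= 0): OK
Complementary slackness (lambda_i * g_i(x) = 0 for all i): OK

Verdict: the first failing condition is stationarity -> stat.

stat


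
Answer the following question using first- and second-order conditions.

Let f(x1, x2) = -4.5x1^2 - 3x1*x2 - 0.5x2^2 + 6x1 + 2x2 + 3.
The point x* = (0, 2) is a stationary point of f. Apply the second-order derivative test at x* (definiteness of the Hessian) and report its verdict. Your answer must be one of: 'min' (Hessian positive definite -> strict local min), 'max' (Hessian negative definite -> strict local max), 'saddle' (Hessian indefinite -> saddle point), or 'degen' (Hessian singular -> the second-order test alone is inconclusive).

Compute the Hessian H = grad^2 f:
  H = [[-9, -3], [-3, -1]]
Verify stationarity: grad f(x*) = H x* + g = (0, 0).
Eigenvalues of H: -10, 0.
H has a zero eigenvalue (singular; negative semidefinite but not definite), so H is neither positive definite, negative definite, nor indefinite. The second-order test alone is inconclusive -> degen.
(Indeed, f is constant along the null direction of H through x*, so x* is not a strict local extremum.)

degen


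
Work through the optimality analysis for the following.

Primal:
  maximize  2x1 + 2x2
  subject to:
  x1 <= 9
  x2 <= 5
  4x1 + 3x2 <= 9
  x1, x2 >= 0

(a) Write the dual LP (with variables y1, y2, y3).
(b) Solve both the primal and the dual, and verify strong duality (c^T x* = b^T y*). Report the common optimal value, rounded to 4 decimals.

The standard primal-dual pair for 'max c^T x s.t. A x <= b, x >= 0' is:
  Dual:  min b^T y  s.t.  A^T y >= c,  y >= 0.

So the dual LP is:
  minimize  9y1 + 5y2 + 9y3
  subject to:
    y1 + 4y3 >= 2
    y2 + 3y3 >= 2
    y1, y2, y3 >= 0

Solving the primal: x* = (0, 3).
  primal value c^T x* = 6.
Solving the dual: y* = (0, 0, 0.6667).
  dual value b^T y* = 6.
Strong duality: c^T x* = b^T y*. Confirmed.

6


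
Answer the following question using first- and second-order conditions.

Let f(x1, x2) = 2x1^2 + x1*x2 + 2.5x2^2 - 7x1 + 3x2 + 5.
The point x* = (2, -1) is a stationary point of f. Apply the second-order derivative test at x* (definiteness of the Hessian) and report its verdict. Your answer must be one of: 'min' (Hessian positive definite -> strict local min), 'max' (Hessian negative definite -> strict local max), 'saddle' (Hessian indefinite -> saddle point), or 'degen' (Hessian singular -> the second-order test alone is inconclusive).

Compute the Hessian H = grad^2 f:
  H = [[4, 1], [1, 5]]
Verify stationarity: grad f(x*) = H x* + g = (0, 0).
Eigenvalues of H: 3.382, 5.618.
Both eigenvalues > 0, so H is positive definite -> x* is a strict local min.

min


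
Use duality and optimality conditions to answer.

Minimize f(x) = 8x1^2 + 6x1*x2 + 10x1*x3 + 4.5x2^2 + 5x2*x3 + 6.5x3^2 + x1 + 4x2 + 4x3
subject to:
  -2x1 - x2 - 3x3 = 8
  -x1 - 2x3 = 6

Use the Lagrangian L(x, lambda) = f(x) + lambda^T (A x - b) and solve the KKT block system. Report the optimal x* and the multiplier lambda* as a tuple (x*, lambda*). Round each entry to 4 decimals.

Form the Lagrangian:
  L(x, lambda) = (1/2) x^T Q x + c^T x + lambda^T (A x - b)
Stationarity (grad_x L = 0): Q x + c + A^T lambda = 0.
Primal feasibility: A x = b.

This gives the KKT block system:
  [ Q   A^T ] [ x     ]   [-c ]
  [ A    0  ] [ lambda ] = [ b ]

Solving the linear system:
  x*      = (0.875, 0.5625, -3.4375)
  lambda* = (-2.875, -10.25)
  f(x*)   = 36.9375

x* = (0.875, 0.5625, -3.4375), lambda* = (-2.875, -10.25)


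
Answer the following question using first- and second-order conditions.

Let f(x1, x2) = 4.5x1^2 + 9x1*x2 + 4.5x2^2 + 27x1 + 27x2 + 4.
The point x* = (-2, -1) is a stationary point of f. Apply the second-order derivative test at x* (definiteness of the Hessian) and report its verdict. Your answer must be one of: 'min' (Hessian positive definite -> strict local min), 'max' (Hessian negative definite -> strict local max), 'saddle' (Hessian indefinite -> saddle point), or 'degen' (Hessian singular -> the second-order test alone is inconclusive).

Compute the Hessian H = grad^2 f:
  H = [[9, 9], [9, 9]]
Verify stationarity: grad f(x*) = H x* + g = (0, 0).
Eigenvalues of H: 0, 18.
H has a zero eigenvalue (singular; positive semidefinite but not definite), so H is neither positive definite, negative definite, nor indefinite. The second-order test alone is inconclusive -> degen.
(Indeed, f is constant along the null direction of H through x*, so x* is not a strict local extremum.)

degen


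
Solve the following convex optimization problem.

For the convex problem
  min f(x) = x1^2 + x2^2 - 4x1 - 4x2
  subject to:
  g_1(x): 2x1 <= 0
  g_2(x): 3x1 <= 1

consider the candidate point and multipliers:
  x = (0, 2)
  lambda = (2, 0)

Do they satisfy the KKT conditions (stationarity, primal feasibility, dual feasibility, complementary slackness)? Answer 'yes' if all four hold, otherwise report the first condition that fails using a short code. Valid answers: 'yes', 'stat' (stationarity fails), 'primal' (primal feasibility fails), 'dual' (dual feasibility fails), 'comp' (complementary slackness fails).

Gradient of f: grad f(x) = Q x + c = (-4, 0)
Constraint values g_i(x) = a_i^T x - b_i:
  g_1((0, 2)) = 0
  g_2((0, 2)) = -1
Stationarity residual: grad f(x) + sum_i lambda_i a_i = (0, 0)
  -> stationarity OK
Primal feasibility (all g_i <= 0): OK
Dual feasibility (all lambda_i >= 0): OK
Complementary slackness (lambda_i * g_i(x) = 0 for all i): OK

Verdict: yes, KKT holds.

yes


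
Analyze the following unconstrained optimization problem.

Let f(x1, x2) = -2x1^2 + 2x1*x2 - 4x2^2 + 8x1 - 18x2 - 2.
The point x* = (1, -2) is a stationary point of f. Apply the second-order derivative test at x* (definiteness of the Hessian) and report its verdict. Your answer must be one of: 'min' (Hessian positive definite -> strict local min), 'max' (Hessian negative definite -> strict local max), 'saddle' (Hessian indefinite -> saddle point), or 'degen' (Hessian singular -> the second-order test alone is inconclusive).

Compute the Hessian H = grad^2 f:
  H = [[-4, 2], [2, -8]]
Verify stationarity: grad f(x*) = H x* + g = (0, 0).
Eigenvalues of H: -8.8284, -3.1716.
Both eigenvalues < 0, so H is negative definite -> x* is a strict local max.

max


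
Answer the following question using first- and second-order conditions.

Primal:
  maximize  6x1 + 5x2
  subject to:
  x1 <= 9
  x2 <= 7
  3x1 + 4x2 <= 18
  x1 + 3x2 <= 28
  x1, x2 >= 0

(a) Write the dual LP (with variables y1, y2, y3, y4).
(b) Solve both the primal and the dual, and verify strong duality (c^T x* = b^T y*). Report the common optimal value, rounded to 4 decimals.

The standard primal-dual pair for 'max c^T x s.t. A x <= b, x >= 0' is:
  Dual:  min b^T y  s.t.  A^T y >= c,  y >= 0.

So the dual LP is:
  minimize  9y1 + 7y2 + 18y3 + 28y4
  subject to:
    y1 + 3y3 + y4 >= 6
    y2 + 4y3 + 3y4 >= 5
    y1, y2, y3, y4 >= 0

Solving the primal: x* = (6, 0).
  primal value c^T x* = 36.
Solving the dual: y* = (0, 0, 2, 0).
  dual value b^T y* = 36.
Strong duality: c^T x* = b^T y*. Confirmed.

36


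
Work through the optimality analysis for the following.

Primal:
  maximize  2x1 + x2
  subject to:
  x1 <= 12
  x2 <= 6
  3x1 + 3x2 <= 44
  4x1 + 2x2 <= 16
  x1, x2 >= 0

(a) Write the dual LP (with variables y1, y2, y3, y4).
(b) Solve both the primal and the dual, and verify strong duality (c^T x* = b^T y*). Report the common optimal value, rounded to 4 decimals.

The standard primal-dual pair for 'max c^T x s.t. A x <= b, x >= 0' is:
  Dual:  min b^T y  s.t.  A^T y >= c,  y >= 0.

So the dual LP is:
  minimize  12y1 + 6y2 + 44y3 + 16y4
  subject to:
    y1 + 3y3 + 4y4 >= 2
    y2 + 3y3 + 2y4 >= 1
    y1, y2, y3, y4 >= 0

Solving the primal: x* = (4, 0).
  primal value c^T x* = 8.
Solving the dual: y* = (0, 0, 0, 0.5).
  dual value b^T y* = 8.
Strong duality: c^T x* = b^T y*. Confirmed.

8


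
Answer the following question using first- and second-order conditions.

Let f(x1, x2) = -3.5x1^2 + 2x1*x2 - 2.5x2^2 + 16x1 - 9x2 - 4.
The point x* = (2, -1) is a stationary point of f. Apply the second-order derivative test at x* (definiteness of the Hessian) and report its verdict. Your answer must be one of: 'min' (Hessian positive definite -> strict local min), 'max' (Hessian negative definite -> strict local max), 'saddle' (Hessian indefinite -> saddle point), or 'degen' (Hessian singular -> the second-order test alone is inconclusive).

Compute the Hessian H = grad^2 f:
  H = [[-7, 2], [2, -5]]
Verify stationarity: grad f(x*) = H x* + g = (0, 0).
Eigenvalues of H: -8.2361, -3.7639.
Both eigenvalues < 0, so H is negative definite -> x* is a strict local max.

max


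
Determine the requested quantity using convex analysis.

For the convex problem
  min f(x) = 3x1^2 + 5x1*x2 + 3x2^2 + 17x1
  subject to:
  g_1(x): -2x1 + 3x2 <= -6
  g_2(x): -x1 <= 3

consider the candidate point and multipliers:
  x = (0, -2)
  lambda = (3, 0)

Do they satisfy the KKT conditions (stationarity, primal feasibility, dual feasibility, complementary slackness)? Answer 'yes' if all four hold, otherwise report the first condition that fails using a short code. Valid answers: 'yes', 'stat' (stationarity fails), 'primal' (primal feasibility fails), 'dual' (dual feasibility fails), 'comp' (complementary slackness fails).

Gradient of f: grad f(x) = Q x + c = (7, -12)
Constraint values g_i(x) = a_i^T x - b_i:
  g_1((0, -2)) = 0
  g_2((0, -2)) = -3
Stationarity residual: grad f(x) + sum_i lambda_i a_i = (1, -3)
  -> stationarity FAILS
Primal feasibility (all g_i <= 0): OK
Dual feasibility (all lambda_i >= 0): OK
Complementary slackness (lambda_i * g_i(x) = 0 for all i): OK

Verdict: the first failing condition is stationarity -> stat.

stat


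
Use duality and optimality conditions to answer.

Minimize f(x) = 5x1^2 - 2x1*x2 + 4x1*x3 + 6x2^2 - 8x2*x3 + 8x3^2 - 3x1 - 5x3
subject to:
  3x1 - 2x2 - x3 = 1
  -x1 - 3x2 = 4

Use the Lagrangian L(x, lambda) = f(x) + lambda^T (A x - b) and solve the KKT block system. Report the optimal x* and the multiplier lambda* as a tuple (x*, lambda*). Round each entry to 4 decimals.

Form the Lagrangian:
  L(x, lambda) = (1/2) x^T Q x + c^T x + lambda^T (A x - b)
Stationarity (grad_x L = 0): Q x + c + A^T lambda = 0.
Primal feasibility: A x = b.

This gives the KKT block system:
  [ Q   A^T ] [ x     ]   [-c ]
  [ A    0  ] [ lambda ] = [ b ]

Solving the linear system:
  x*      = (-0.4867, -1.1711, -0.1181)
  lambda* = (0.5325, -4.4)
  f(x*)   = 9.559

x* = (-0.4867, -1.1711, -0.1181), lambda* = (0.5325, -4.4)


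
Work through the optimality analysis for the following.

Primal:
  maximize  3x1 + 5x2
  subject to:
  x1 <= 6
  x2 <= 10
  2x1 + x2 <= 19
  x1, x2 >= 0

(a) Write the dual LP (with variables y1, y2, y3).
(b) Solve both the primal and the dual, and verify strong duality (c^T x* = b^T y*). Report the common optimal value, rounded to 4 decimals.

The standard primal-dual pair for 'max c^T x s.t. A x <= b, x >= 0' is:
  Dual:  min b^T y  s.t.  A^T y >= c,  y >= 0.

So the dual LP is:
  minimize  6y1 + 10y2 + 19y3
  subject to:
    y1 + 2y3 >= 3
    y2 + y3 >= 5
    y1, y2, y3 >= 0

Solving the primal: x* = (4.5, 10).
  primal value c^T x* = 63.5.
Solving the dual: y* = (0, 3.5, 1.5).
  dual value b^T y* = 63.5.
Strong duality: c^T x* = b^T y*. Confirmed.

63.5


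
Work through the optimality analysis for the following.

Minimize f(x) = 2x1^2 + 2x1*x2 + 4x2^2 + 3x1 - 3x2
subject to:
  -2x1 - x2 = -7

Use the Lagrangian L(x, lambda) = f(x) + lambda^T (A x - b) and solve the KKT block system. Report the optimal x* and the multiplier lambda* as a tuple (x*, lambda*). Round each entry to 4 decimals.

Form the Lagrangian:
  L(x, lambda) = (1/2) x^T Q x + c^T x + lambda^T (A x - b)
Stationarity (grad_x L = 0): Q x + c + A^T lambda = 0.
Primal feasibility: A x = b.

This gives the KKT block system:
  [ Q   A^T ] [ x     ]   [-c ]
  [ A    0  ] [ lambda ] = [ b ]

Solving the linear system:
  x*      = (3.1786, 0.6429)
  lambda* = (8.5)
  f(x*)   = 33.5536

x* = (3.1786, 0.6429), lambda* = (8.5)


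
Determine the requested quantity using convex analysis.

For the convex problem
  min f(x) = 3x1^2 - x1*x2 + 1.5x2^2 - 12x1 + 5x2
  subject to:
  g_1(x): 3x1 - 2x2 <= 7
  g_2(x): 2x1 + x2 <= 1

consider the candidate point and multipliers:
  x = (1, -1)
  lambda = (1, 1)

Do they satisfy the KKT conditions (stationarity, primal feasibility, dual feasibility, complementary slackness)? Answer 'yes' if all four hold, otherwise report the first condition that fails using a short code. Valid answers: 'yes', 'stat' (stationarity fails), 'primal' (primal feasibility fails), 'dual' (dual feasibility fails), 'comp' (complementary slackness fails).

Gradient of f: grad f(x) = Q x + c = (-5, 1)
Constraint values g_i(x) = a_i^T x - b_i:
  g_1((1, -1)) = -2
  g_2((1, -1)) = 0
Stationarity residual: grad f(x) + sum_i lambda_i a_i = (0, 0)
  -> stationarity OK
Primal feasibility (all g_i <= 0): OK
Dual feasibility (all lambda_i >= 0): OK
Complementary slackness (lambda_i * g_i(x) = 0 for all i): FAILS

Verdict: the first failing condition is complementary_slackness -> comp.

comp


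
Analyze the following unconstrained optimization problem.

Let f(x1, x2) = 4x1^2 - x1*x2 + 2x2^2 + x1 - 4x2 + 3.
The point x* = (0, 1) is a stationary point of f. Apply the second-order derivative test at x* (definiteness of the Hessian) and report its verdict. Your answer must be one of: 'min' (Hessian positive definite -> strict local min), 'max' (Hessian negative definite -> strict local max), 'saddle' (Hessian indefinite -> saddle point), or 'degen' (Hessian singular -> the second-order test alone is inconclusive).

Compute the Hessian H = grad^2 f:
  H = [[8, -1], [-1, 4]]
Verify stationarity: grad f(x*) = H x* + g = (0, 0).
Eigenvalues of H: 3.7639, 8.2361.
Both eigenvalues > 0, so H is positive definite -> x* is a strict local min.

min


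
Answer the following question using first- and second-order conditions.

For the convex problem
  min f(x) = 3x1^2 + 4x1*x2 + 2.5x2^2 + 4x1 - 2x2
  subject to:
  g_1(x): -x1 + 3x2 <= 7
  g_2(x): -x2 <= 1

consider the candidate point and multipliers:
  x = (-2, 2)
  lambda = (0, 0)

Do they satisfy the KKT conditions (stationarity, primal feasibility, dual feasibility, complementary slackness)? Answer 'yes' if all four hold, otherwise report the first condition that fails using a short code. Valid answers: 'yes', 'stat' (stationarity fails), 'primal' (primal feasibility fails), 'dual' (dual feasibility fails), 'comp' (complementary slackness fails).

Gradient of f: grad f(x) = Q x + c = (0, 0)
Constraint values g_i(x) = a_i^T x - b_i:
  g_1((-2, 2)) = 1
  g_2((-2, 2)) = -3
Stationarity residual: grad f(x) + sum_i lambda_i a_i = (0, 0)
  -> stationarity OK
Primal feasibility (all g_i <= 0): FAILS
Dual feasibility (all lambda_i >= 0): OK
Complementary slackness (lambda_i * g_i(x) = 0 for all i): OK

Verdict: the first failing condition is primal_feasibility -> primal.

primal


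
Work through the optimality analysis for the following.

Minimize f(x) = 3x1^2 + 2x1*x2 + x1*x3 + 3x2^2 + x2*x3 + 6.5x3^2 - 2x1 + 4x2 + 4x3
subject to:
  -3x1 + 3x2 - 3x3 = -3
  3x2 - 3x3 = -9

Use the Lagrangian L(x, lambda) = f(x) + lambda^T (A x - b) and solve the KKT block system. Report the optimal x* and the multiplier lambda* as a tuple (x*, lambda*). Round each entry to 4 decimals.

Form the Lagrangian:
  L(x, lambda) = (1/2) x^T Q x + c^T x + lambda^T (A x - b)
Stationarity (grad_x L = 0): Q x + c + A^T lambda = 0.
Primal feasibility: A x = b.

This gives the KKT block system:
  [ Q   A^T ] [ x     ]   [-c ]
  [ A    0  ] [ lambda ] = [ b ]

Solving the linear system:
  x*      = (-2, -2.0952, 0.9048)
  lambda* = (-5.7619, 9.6508)
  f(x*)   = 34.4048

x* = (-2, -2.0952, 0.9048), lambda* = (-5.7619, 9.6508)


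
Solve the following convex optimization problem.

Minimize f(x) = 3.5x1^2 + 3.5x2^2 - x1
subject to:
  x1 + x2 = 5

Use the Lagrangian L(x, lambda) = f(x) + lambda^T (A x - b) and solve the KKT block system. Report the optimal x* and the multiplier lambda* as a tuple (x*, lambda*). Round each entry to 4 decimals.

Form the Lagrangian:
  L(x, lambda) = (1/2) x^T Q x + c^T x + lambda^T (A x - b)
Stationarity (grad_x L = 0): Q x + c + A^T lambda = 0.
Primal feasibility: A x = b.

This gives the KKT block system:
  [ Q   A^T ] [ x     ]   [-c ]
  [ A    0  ] [ lambda ] = [ b ]

Solving the linear system:
  x*      = (2.5714, 2.4286)
  lambda* = (-17)
  f(x*)   = 41.2143

x* = (2.5714, 2.4286), lambda* = (-17)


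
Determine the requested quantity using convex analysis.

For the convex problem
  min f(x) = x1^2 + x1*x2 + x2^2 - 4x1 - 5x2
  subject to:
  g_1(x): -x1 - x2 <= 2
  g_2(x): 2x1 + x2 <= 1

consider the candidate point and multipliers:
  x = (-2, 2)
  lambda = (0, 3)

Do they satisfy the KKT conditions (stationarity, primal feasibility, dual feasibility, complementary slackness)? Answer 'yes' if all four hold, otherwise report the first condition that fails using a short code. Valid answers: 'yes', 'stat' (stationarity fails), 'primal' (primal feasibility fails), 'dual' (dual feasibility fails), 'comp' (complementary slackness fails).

Gradient of f: grad f(x) = Q x + c = (-6, -3)
Constraint values g_i(x) = a_i^T x - b_i:
  g_1((-2, 2)) = -2
  g_2((-2, 2)) = -3
Stationarity residual: grad f(x) + sum_i lambda_i a_i = (0, 0)
  -> stationarity OK
Primal feasibility (all g_i <= 0): OK
Dual feasibility (all lambda_i >= 0): OK
Complementary slackness (lambda_i * g_i(x) = 0 for all i): FAILS

Verdict: the first failing condition is complementary_slackness -> comp.

comp


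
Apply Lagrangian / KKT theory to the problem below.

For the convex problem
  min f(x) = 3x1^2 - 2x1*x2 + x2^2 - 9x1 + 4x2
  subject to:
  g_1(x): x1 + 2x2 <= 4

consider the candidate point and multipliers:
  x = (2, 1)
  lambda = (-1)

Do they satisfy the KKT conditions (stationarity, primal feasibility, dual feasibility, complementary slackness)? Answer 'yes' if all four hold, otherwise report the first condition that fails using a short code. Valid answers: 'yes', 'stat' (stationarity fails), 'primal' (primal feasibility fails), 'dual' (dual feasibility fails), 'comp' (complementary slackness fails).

Gradient of f: grad f(x) = Q x + c = (1, 2)
Constraint values g_i(x) = a_i^T x - b_i:
  g_1((2, 1)) = 0
Stationarity residual: grad f(x) + sum_i lambda_i a_i = (0, 0)
  -> stationarity OK
Primal feasibility (all g_i <= 0): OK
Dual feasibility (all lambda_i >= 0): FAILS
Complementary slackness (lambda_i * g_i(x) = 0 for all i): OK

Verdict: the first failing condition is dual_feasibility -> dual.

dual


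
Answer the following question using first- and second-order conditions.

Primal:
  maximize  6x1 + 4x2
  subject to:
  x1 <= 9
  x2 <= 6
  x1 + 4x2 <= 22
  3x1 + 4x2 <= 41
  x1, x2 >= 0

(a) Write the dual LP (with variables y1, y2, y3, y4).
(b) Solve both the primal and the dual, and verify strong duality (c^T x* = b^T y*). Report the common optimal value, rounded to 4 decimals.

The standard primal-dual pair for 'max c^T x s.t. A x <= b, x >= 0' is:
  Dual:  min b^T y  s.t.  A^T y >= c,  y >= 0.

So the dual LP is:
  minimize  9y1 + 6y2 + 22y3 + 41y4
  subject to:
    y1 + y3 + 3y4 >= 6
    y2 + 4y3 + 4y4 >= 4
    y1, y2, y3, y4 >= 0

Solving the primal: x* = (9, 3.25).
  primal value c^T x* = 67.
Solving the dual: y* = (5, 0, 1, 0).
  dual value b^T y* = 67.
Strong duality: c^T x* = b^T y*. Confirmed.

67


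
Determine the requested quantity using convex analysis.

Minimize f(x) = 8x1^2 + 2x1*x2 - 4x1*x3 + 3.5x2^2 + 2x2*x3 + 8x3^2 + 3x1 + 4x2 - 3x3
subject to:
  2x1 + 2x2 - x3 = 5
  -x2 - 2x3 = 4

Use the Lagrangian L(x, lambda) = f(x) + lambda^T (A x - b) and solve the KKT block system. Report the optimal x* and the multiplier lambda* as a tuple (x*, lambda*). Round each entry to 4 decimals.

Form the Lagrangian:
  L(x, lambda) = (1/2) x^T Q x + c^T x + lambda^T (A x - b)
Stationarity (grad_x L = 0): Q x + c + A^T lambda = 0.
Primal feasibility: A x = b.

This gives the KKT block system:
  [ Q   A^T ] [ x     ]   [-c ]
  [ A    0  ] [ lambda ] = [ b ]

Solving the linear system:
  x*      = (0.4453, 0.8438, -2.4219)
  lambda* = (-10.75, -15.5469)
  f(x*)   = 63.957

x* = (0.4453, 0.8438, -2.4219), lambda* = (-10.75, -15.5469)


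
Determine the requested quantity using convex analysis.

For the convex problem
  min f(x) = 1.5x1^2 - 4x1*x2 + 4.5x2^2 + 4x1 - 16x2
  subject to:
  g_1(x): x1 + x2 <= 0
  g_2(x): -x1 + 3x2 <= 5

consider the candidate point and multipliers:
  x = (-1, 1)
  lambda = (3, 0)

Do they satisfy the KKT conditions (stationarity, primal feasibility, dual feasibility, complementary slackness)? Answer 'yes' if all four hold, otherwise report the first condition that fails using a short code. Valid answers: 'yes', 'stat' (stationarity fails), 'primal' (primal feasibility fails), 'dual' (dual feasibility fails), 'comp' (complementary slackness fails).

Gradient of f: grad f(x) = Q x + c = (-3, -3)
Constraint values g_i(x) = a_i^T x - b_i:
  g_1((-1, 1)) = 0
  g_2((-1, 1)) = -1
Stationarity residual: grad f(x) + sum_i lambda_i a_i = (0, 0)
  -> stationarity OK
Primal feasibility (all g_i <= 0): OK
Dual feasibility (all lambda_i >= 0): OK
Complementary slackness (lambda_i * g_i(x) = 0 for all i): OK

Verdict: yes, KKT holds.

yes


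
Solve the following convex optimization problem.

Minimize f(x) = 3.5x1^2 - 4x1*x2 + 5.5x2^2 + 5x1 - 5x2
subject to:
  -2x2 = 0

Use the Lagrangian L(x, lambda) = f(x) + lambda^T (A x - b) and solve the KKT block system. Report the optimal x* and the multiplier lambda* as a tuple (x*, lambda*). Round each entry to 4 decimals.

Form the Lagrangian:
  L(x, lambda) = (1/2) x^T Q x + c^T x + lambda^T (A x - b)
Stationarity (grad_x L = 0): Q x + c + A^T lambda = 0.
Primal feasibility: A x = b.

This gives the KKT block system:
  [ Q   A^T ] [ x     ]   [-c ]
  [ A    0  ] [ lambda ] = [ b ]

Solving the linear system:
  x*      = (-0.7143, 0)
  lambda* = (-1.0714)
  f(x*)   = -1.7857

x* = (-0.7143, 0), lambda* = (-1.0714)


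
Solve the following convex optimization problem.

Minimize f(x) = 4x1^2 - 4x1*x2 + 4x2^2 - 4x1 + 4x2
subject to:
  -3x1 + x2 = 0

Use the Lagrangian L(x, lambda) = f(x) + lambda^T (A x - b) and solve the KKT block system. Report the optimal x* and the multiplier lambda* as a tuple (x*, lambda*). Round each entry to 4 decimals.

Form the Lagrangian:
  L(x, lambda) = (1/2) x^T Q x + c^T x + lambda^T (A x - b)
Stationarity (grad_x L = 0): Q x + c + A^T lambda = 0.
Primal feasibility: A x = b.

This gives the KKT block system:
  [ Q   A^T ] [ x     ]   [-c ]
  [ A    0  ] [ lambda ] = [ b ]

Solving the linear system:
  x*      = (-0.1429, -0.4286)
  lambda* = (-1.1429)
  f(x*)   = -0.5714

x* = (-0.1429, -0.4286), lambda* = (-1.1429)


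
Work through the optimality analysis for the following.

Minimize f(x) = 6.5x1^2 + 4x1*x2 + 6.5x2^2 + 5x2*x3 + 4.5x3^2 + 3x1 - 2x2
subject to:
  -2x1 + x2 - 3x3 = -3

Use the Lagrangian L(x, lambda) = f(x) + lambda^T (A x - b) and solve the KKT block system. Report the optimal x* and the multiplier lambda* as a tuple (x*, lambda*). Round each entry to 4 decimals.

Form the Lagrangian:
  L(x, lambda) = (1/2) x^T Q x + c^T x + lambda^T (A x - b)
Stationarity (grad_x L = 0): Q x + c + A^T lambda = 0.
Primal feasibility: A x = b.

This gives the KKT block system:
  [ Q   A^T ] [ x     ]   [-c ]
  [ A    0  ] [ lambda ] = [ b ]

Solving the linear system:
  x*      = (0.1502, -0.3346, 0.7883)
  lambda* = (1.8073)
  f(x*)   = 3.2709

x* = (0.1502, -0.3346, 0.7883), lambda* = (1.8073)


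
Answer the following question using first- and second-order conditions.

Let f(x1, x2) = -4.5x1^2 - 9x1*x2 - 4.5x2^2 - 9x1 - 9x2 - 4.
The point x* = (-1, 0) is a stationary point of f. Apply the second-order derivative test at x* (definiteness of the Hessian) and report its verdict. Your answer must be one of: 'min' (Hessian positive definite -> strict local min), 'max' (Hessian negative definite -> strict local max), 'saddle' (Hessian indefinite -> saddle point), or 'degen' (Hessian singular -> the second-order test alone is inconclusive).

Compute the Hessian H = grad^2 f:
  H = [[-9, -9], [-9, -9]]
Verify stationarity: grad f(x*) = H x* + g = (0, 0).
Eigenvalues of H: -18, 0.
H has a zero eigenvalue (singular; negative semidefinite but not definite), so H is neither positive definite, negative definite, nor indefinite. The second-order test alone is inconclusive -> degen.
(Indeed, f is constant along the null direction of H through x*, so x* is not a strict local extremum.)

degen


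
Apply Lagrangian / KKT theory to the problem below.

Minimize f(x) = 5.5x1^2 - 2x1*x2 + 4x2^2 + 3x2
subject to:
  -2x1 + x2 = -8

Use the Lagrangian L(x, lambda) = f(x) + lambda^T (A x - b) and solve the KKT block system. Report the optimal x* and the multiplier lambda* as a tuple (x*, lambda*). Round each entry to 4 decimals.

Form the Lagrangian:
  L(x, lambda) = (1/2) x^T Q x + c^T x + lambda^T (A x - b)
Stationarity (grad_x L = 0): Q x + c + A^T lambda = 0.
Primal feasibility: A x = b.

This gives the KKT block system:
  [ Q   A^T ] [ x     ]   [-c ]
  [ A    0  ] [ lambda ] = [ b ]

Solving the linear system:
  x*      = (3.0286, -1.9429)
  lambda* = (18.6)
  f(x*)   = 71.4857

x* = (3.0286, -1.9429), lambda* = (18.6)


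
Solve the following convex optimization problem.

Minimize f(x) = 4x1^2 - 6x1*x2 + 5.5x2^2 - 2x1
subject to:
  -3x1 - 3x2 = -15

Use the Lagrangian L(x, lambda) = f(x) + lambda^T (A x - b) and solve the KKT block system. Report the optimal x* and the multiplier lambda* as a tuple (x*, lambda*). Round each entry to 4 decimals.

Form the Lagrangian:
  L(x, lambda) = (1/2) x^T Q x + c^T x + lambda^T (A x - b)
Stationarity (grad_x L = 0): Q x + c + A^T lambda = 0.
Primal feasibility: A x = b.

This gives the KKT block system:
  [ Q   A^T ] [ x     ]   [-c ]
  [ A    0  ] [ lambda ] = [ b ]

Solving the linear system:
  x*      = (2.8065, 2.1935)
  lambda* = (2.4301)
  f(x*)   = 15.4194

x* = (2.8065, 2.1935), lambda* = (2.4301)


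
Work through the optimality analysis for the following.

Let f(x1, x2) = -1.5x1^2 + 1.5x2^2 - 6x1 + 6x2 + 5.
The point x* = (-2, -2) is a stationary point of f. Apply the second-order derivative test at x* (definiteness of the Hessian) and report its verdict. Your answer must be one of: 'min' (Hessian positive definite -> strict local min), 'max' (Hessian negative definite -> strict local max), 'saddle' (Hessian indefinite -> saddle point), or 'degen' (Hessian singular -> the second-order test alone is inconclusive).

Compute the Hessian H = grad^2 f:
  H = [[-3, 0], [0, 3]]
Verify stationarity: grad f(x*) = H x* + g = (0, 0).
Eigenvalues of H: -3, 3.
Eigenvalues have mixed signs, so H is indefinite -> x* is a saddle point.

saddle


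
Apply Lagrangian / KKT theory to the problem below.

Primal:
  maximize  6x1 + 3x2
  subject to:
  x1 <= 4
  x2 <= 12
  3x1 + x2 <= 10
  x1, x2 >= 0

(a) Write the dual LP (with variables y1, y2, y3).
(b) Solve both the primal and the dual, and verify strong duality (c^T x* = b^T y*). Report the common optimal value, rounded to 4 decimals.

The standard primal-dual pair for 'max c^T x s.t. A x <= b, x >= 0' is:
  Dual:  min b^T y  s.t.  A^T y >= c,  y >= 0.

So the dual LP is:
  minimize  4y1 + 12y2 + 10y3
  subject to:
    y1 + 3y3 >= 6
    y2 + y3 >= 3
    y1, y2, y3 >= 0

Solving the primal: x* = (0, 10).
  primal value c^T x* = 30.
Solving the dual: y* = (0, 0, 3).
  dual value b^T y* = 30.
Strong duality: c^T x* = b^T y*. Confirmed.

30
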